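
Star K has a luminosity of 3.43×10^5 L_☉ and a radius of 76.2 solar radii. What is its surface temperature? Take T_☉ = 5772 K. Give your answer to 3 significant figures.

1.60×10^4 K

T/T_☉ = (L/L_☉)^(1/4) / (R/R_☉)^(1/2)
T = 5772 × (3.43×10^5)^(1/4) / √(76.2) = 5772 × 24.20 / 8.729 = 1.600×10^4 K.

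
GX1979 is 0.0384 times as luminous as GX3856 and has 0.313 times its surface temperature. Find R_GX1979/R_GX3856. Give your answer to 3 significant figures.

L ∝ R²T⁴ gives R ∝ √L / T², so
R_GX1979/R_GX3856 = √(0.0384) / (0.313)² = 0.1960 / 0.09797 = 2.000.

2.00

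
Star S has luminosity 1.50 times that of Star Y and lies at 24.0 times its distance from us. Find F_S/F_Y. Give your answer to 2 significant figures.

0.0026

F = L/(4πd²), so F_S/F_Y = (L_S/L_Y) / (d_S/d_Y)²
= 1.50 / (24.0)² = 1.50 / 576.0 = 0.002604.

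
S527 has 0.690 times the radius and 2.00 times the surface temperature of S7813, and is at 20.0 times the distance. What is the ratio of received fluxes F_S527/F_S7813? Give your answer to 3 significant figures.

L_S527/L_S7813 = (R_S527/R_S7813)²(T_S527/T_S7813)⁴ = (0.690)² × (2.00)⁴ = 7.618.
F_S527/F_S7813 = (L_S527/L_S7813)/(d_S527/d_S7813)² = 7.618 / (20.0)² = 0.01904.

0.0190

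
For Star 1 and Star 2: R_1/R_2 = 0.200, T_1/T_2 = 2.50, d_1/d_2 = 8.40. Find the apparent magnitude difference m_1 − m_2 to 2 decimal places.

L_1/L_2 = (0.200)²(2.50)⁴ = 1.563.
F_1/F_2 = (L_1/L_2)/(d_1/d_2)² = 1.563/70.56 = 0.02214.
m_1 − m_2 = −2.5 log₁₀(0.02214) = 4.14.

4.14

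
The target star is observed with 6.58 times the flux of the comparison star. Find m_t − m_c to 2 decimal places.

m_t − m_c = −2.5 log₁₀(F_t/F_c) = −2.5 log₁₀(6.58) = −2.5 × (0.818) = -2.046.

-2.05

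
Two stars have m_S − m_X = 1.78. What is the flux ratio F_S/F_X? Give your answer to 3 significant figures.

0.194

F_S/F_X = 10^(−(m_S − m_X)/2.5) = 10^(-1.78/2.5) = 10^-0.712 = 0.1941.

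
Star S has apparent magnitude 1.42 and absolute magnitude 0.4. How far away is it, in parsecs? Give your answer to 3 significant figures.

m − M = 5 log₁₀(d/10 pc)
1.42 − (0.4) = 1.02 = 5 log₁₀(d/10)
d = 10 × 10^(1.02/5) = 10 × 10^0.204 = 16.00 pc.

16.0 pc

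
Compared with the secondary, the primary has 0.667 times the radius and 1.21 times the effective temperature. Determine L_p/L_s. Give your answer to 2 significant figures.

From the Stefan–Boltzmann law, L ∝ R²T⁴, so
L_p/L_s = (R_p/R_s)² (T_p/T_s)⁴ = (0.667)² × (1.21)⁴ = 0.4449 × 2.144 = 0.9537.

0.95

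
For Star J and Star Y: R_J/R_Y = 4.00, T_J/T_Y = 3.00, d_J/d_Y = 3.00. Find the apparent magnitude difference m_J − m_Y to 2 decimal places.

-5.40

L_J/L_Y = (4.00)²(3.00)⁴ = 1296.
F_J/F_Y = (L_J/L_Y)/(d_J/d_Y)² = 1296/9.000 = 144.0.
m_J − m_Y = −2.5 log₁₀(144.0) = -5.40.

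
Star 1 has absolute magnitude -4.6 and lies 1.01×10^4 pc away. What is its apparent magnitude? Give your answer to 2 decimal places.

m = M + 5 log₁₀(d/10 pc) = -4.6 + 5 log₁₀(1.01×10^4/10)
  = -4.6 + 5 × 3.004 = -4.6 + 15.02 = 10.42.

10.42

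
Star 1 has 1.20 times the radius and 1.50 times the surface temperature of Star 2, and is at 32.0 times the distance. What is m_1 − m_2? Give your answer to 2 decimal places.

5.37

L_1/L_2 = (1.20)²(1.50)⁴ = 7.290.
F_1/F_2 = (L_1/L_2)/(d_1/d_2)² = 7.290/1024 = 0.007119.
m_1 − m_2 = −2.5 log₁₀(0.007119) = 5.37.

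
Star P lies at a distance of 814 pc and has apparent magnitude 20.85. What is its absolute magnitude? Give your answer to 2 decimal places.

11.30

M = m − 5 log₁₀(d/10 pc) = 20.85 − 5 log₁₀(814/10)
  = 20.85 − 5 × 1.911 = 20.85 − 9.55 = 11.30.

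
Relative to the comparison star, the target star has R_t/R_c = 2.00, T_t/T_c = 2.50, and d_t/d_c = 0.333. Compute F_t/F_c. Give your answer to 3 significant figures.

1.41×10^3

L_t/L_c = (R_t/R_c)²(T_t/T_c)⁴ = (2.00)² × (2.50)⁴ = 156.2.
F_t/F_c = (L_t/L_c)/(d_t/d_c)² = 156.2 / (0.333)² = 1409.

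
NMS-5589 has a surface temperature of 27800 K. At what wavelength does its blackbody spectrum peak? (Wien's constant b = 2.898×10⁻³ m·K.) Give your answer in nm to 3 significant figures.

104 nm

λ_max = b/T = 2.898×10⁻³ / 27800 = 1.04×10^-7 m = 104.2 nm.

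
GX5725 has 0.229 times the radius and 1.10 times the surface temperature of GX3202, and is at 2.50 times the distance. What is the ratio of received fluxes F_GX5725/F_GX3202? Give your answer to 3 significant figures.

L_GX5725/L_GX3202 = (R_GX5725/R_GX3202)²(T_GX5725/T_GX3202)⁴ = (0.229)² × (1.10)⁴ = 0.07678.
F_GX5725/F_GX3202 = (L_GX5725/L_GX3202)/(d_GX5725/d_GX3202)² = 0.07678 / (2.50)² = 0.01228.

0.0123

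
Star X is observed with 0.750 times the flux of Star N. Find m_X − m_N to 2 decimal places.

m_X − m_N = −2.5 log₁₀(F_X/F_N) = −2.5 log₁₀(0.750) = −2.5 × (-0.125) = 0.312.

0.31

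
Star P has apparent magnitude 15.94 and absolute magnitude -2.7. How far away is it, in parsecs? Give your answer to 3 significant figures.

m − M = 5 log₁₀(d/10 pc)
15.94 − (-2.7) = 18.64 = 5 log₁₀(d/10)
d = 10 × 10^(18.64/5) = 10 × 10^3.728 = 5.346×10^4 pc.

5.35×10^4 pc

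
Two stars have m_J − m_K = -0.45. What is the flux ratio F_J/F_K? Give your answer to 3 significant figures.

1.51

F_J/F_K = 10^(−(m_J − m_K)/2.5) = 10^(0.45/2.5) = 10^0.180 = 1.514.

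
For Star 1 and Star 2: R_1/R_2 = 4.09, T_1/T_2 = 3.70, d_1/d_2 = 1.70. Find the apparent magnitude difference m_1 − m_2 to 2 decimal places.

-7.59

L_1/L_2 = (4.09)²(3.70)⁴ = 3135.
F_1/F_2 = (L_1/L_2)/(d_1/d_2)² = 3135/2.890 = 1085.
m_1 − m_2 = −2.5 log₁₀(1085) = -7.59.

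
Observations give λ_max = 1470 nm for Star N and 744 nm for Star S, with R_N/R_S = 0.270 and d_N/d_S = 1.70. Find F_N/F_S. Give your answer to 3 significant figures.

0.00166

Wien's law: T_N/T_S = λ_S/λ_N = 744/1470 = 0.5061.
L_N/L_S = (R_N/R_S)²(T_N/T_S)⁴ = (0.270)²(0.5061)⁴ = 0.004784.
F_N/F_S = (L_N/L_S)/(d_N/d_S)² = 0.004784/(1.70)² = 0.001655.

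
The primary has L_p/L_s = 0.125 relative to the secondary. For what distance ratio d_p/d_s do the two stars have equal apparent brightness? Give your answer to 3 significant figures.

0.354

Equal flux requires L_p/d_p² = L_s/d_s², so d_p/d_s = √(L_p/L_s)
= √(0.125) = 0.3536.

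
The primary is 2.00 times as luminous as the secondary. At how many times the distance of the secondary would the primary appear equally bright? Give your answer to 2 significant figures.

1.4

Equal flux requires L_p/d_p² = L_s/d_s², so d_p/d_s = √(L_p/L_s)
= √(2.00) = 1.414.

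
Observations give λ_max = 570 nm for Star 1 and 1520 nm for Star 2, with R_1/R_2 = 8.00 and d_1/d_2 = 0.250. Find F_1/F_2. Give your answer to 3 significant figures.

Wien's law: T_1/T_2 = λ_2/λ_1 = 1520/570 = 2.667.
L_1/L_2 = (R_1/R_2)²(T_1/T_2)⁴ = (8.00)²(2.667)⁴ = 3236.
F_1/F_2 = (L_1/L_2)/(d_1/d_2)² = 3236/(0.250)² = 5.178×10^4.

5.18×10^4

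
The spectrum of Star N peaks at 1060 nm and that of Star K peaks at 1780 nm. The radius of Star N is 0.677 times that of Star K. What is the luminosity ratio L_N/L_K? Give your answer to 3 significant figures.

3.64

Wien's law gives T ∝ 1/λ_max, so T_N/T_K = λ_K/λ_N = 1780/1060 = 1.679.
Then L ∝ R²T⁴ gives L_N/L_K = (0.677)² × (1.679)⁴ = 0.4583 × 7.952 = 3.644.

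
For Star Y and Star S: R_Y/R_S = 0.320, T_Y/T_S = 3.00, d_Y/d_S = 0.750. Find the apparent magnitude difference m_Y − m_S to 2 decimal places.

L_Y/L_S = (0.320)²(3.00)⁴ = 8.294.
F_Y/F_S = (L_Y/L_S)/(d_Y/d_S)² = 8.294/0.5625 = 14.75.
m_Y − m_S = −2.5 log₁₀(14.75) = -2.92.

-2.92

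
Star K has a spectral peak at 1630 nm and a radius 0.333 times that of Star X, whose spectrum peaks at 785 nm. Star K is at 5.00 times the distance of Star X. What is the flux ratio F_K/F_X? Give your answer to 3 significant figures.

2.39×10^-4

Wien's law: T_K/T_X = λ_X/λ_K = 785/1630 = 0.4816.
L_K/L_X = (R_K/R_X)²(T_K/T_X)⁴ = (0.333)²(0.4816)⁴ = 0.005965.
F_K/F_X = (L_K/L_X)/(d_K/d_X)² = 0.005965/(5.00)² = 2.386×10^-4.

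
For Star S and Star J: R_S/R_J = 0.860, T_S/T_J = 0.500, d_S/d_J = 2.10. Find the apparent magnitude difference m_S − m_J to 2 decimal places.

L_S/L_J = (0.860)²(0.500)⁴ = 0.04622.
F_S/F_J = (L_S/L_J)/(d_S/d_J)² = 0.04622/4.410 = 0.01048.
m_S − m_J = −2.5 log₁₀(0.01048) = 4.95.

4.95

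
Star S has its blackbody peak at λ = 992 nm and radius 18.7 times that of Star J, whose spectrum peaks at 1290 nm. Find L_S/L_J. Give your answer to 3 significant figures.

Wien's law gives T ∝ 1/λ_max, so T_S/T_J = λ_J/λ_S = 1290/992 = 1.300.
Then L ∝ R²T⁴ gives L_S/L_J = (18.7)² × (1.300)⁴ = 349.7 × 2.860 = 1000.

1.00×10^3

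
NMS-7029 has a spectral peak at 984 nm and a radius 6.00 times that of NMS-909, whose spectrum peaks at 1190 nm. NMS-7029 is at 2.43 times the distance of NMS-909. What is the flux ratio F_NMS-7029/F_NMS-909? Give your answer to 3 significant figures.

13.0

Wien's law: T_NMS-7029/T_NMS-909 = λ_NMS-909/λ_NMS-7029 = 1190/984 = 1.209.
L_NMS-7029/L_NMS-909 = (R_NMS-7029/R_NMS-909)²(T_NMS-7029/T_NMS-909)⁴ = (6.00)²(1.209)⁴ = 77.00.
F_NMS-7029/F_NMS-909 = (L_NMS-7029/L_NMS-909)/(d_NMS-7029/d_NMS-909)² = 77.00/(2.43)² = 13.04.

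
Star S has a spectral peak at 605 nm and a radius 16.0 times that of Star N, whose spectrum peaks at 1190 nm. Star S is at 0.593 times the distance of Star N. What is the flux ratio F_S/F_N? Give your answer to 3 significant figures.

1.09×10^4

Wien's law: T_S/T_N = λ_N/λ_S = 1190/605 = 1.967.
L_S/L_N = (R_S/R_N)²(T_S/T_N)⁴ = (16.0)²(1.967)⁴ = 3832.
F_S/F_N = (L_S/L_N)/(d_S/d_N)² = 3832/(0.593)² = 1.090×10^4.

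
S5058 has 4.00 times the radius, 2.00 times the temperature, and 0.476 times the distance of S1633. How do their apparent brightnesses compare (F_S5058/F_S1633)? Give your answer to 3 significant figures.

L_S5058/L_S1633 = (R_S5058/R_S1633)²(T_S5058/T_S1633)⁴ = (4.00)² × (2.00)⁴ = 256.0.
F_S5058/F_S1633 = (L_S5058/L_S1633)/(d_S5058/d_S1633)² = 256.0 / (0.476)² = 1130.

1.13×10^3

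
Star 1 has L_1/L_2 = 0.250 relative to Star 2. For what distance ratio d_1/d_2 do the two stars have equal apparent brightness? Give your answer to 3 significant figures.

0.500

Equal flux requires L_1/d_1² = L_2/d_2², so d_1/d_2 = √(L_1/L_2)
= √(0.250) = 0.5000.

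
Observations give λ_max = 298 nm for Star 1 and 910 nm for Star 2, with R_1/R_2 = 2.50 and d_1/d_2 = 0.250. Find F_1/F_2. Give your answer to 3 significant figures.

Wien's law: T_1/T_2 = λ_2/λ_1 = 910/298 = 3.054.
L_1/L_2 = (R_1/R_2)²(T_1/T_2)⁴ = (2.50)²(3.054)⁴ = 543.5.
F_1/F_2 = (L_1/L_2)/(d_1/d_2)² = 543.5/(0.250)² = 8696.

8.70×10^3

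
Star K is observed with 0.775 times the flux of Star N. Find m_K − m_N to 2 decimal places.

0.28

m_K − m_N = −2.5 log₁₀(F_K/F_N) = −2.5 log₁₀(0.775) = −2.5 × (-0.111) = 0.277.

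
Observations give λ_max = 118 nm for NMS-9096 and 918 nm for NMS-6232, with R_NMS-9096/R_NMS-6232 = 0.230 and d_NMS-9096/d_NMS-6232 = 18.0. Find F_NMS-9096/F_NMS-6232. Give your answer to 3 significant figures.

Wien's law: T_NMS-9096/T_NMS-6232 = λ_NMS-6232/λ_NMS-9096 = 918/118 = 7.780.
L_NMS-9096/L_NMS-6232 = (R_NMS-9096/R_NMS-6232)²(T_NMS-9096/T_NMS-6232)⁴ = (0.230)²(7.780)⁴ = 193.8.
F_NMS-9096/F_NMS-6232 = (L_NMS-9096/L_NMS-6232)/(d_NMS-9096/d_NMS-6232)² = 193.8/(18.0)² = 0.5981.

0.598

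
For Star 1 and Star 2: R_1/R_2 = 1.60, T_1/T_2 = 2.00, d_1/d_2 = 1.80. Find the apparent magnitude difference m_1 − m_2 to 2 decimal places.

-2.75

L_1/L_2 = (1.60)²(2.00)⁴ = 40.96.
F_1/F_2 = (L_1/L_2)/(d_1/d_2)² = 40.96/3.240 = 12.64.
m_1 − m_2 = −2.5 log₁₀(12.64) = -2.75.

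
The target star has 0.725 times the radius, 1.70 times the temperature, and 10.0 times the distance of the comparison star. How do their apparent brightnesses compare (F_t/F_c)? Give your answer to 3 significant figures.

0.0439

L_t/L_c = (R_t/R_c)²(T_t/T_c)⁴ = (0.725)² × (1.70)⁴ = 4.390.
F_t/F_c = (L_t/L_c)/(d_t/d_c)² = 4.390 / (10.0)² = 0.04390.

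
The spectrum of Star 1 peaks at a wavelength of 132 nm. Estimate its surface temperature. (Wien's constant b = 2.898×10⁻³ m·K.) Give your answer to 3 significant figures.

2.20×10^4 K

T = b/λ_max = 2.898×10⁻³ / (132×10⁻⁹) = 2.195×10^4 K.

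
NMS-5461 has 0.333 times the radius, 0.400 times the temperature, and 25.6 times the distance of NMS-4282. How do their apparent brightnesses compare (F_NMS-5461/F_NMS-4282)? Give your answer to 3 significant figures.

L_NMS-5461/L_NMS-4282 = (R_NMS-5461/R_NMS-4282)²(T_NMS-5461/T_NMS-4282)⁴ = (0.333)² × (0.400)⁴ = 0.002839.
F_NMS-5461/F_NMS-4282 = (L_NMS-5461/L_NMS-4282)/(d_NMS-5461/d_NMS-4282)² = 0.002839 / (25.6)² = 4.332×10^-6.

4.33×10^-6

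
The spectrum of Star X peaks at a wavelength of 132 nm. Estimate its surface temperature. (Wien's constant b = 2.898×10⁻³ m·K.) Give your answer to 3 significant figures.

T = b/λ_max = 2.898×10⁻³ / (132×10⁻⁹) = 2.195×10^4 K.

2.20×10^4 K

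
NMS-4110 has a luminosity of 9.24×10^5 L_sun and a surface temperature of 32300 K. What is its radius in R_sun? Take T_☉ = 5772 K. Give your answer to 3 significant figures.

R/R_☉ = √(L/L_☉) / (T/T_☉)² = √(9.24×10^5) / (5.596)²
       = 961.2 / 31.31 = 30.70.

30.7 R_sun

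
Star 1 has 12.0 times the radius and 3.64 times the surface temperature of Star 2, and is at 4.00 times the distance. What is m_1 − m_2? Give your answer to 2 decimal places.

-8.00

L_1/L_2 = (12.0)²(3.64)⁴ = 2.528×10^4.
F_1/F_2 = (L_1/L_2)/(d_1/d_2)² = 2.528×10^4/16.00 = 1580.
m_1 − m_2 = −2.5 log₁₀(1580) = -8.00.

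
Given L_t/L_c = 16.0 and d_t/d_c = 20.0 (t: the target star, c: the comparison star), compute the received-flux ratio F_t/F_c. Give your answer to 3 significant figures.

F = L/(4πd²), so F_t/F_c = (L_t/L_c) / (d_t/d_c)²
= 16.0 / (20.0)² = 16.0 / 400.0 = 0.04000.

0.0400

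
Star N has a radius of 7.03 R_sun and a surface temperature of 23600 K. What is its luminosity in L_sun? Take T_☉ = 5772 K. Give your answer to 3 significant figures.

L/L_☉ = (R/R_☉)² (T/T_☉)⁴ = (7.03)² × (23600/5772)⁴
       = 49.42 × (4.089)⁴ = 49.42 × 279.5 = 1.381×10^4.

1.38×10^4 L_sun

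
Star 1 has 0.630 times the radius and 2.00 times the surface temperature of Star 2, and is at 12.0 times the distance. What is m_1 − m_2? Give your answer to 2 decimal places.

3.39

L_1/L_2 = (0.630)²(2.00)⁴ = 6.350.
F_1/F_2 = (L_1/L_2)/(d_1/d_2)² = 6.350/144.0 = 0.04410.
m_1 − m_2 = −2.5 log₁₀(0.04410) = 3.39.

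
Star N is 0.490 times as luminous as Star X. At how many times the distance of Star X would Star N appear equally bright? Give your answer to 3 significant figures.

0.700

Equal flux requires L_N/d_N² = L_X/d_X², so d_N/d_X = √(L_N/L_X)
= √(0.490) = 0.7000.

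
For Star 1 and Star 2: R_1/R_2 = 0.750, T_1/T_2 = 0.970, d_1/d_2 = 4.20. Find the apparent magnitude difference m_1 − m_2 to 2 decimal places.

L_1/L_2 = (0.750)²(0.970)⁴ = 0.4980.
F_1/F_2 = (L_1/L_2)/(d_1/d_2)² = 0.4980/17.64 = 0.02823.
m_1 − m_2 = −2.5 log₁₀(0.02823) = 3.87.

3.87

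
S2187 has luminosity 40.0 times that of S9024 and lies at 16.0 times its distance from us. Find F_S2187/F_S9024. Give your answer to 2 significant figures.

F = L/(4πd²), so F_S2187/F_S9024 = (L_S2187/L_S9024) / (d_S2187/d_S9024)²
= 40.0 / (16.0)² = 40.0 / 256.0 = 0.1562.

0.16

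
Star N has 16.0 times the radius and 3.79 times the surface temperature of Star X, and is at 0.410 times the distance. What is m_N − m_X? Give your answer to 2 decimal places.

L_N/L_X = (16.0)²(3.79)⁴ = 5.282×10^4.
F_N/F_X = (L_N/L_X)/(d_N/d_X)² = 5.282×10^4/0.1681 = 3.142×10^5.
m_N − m_X = −2.5 log₁₀(3.142×10^5) = -13.74.

-13.74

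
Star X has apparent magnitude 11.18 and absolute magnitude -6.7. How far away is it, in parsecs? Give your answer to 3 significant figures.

m − M = 5 log₁₀(d/10 pc)
11.18 − (-6.7) = 17.88 = 5 log₁₀(d/10)
d = 10 × 10^(17.88/5) = 10 × 10^3.576 = 3.767×10^4 pc.

3.77×10^4 pc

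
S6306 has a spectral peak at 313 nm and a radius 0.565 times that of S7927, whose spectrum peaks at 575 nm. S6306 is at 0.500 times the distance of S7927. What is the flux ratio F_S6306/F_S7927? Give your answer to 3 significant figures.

14.5

Wien's law: T_S6306/T_S7927 = λ_S7927/λ_S6306 = 575/313 = 1.837.
L_S6306/L_S7927 = (R_S6306/R_S7927)²(T_S6306/T_S7927)⁴ = (0.565)²(1.837)⁴ = 3.636.
F_S6306/F_S7927 = (L_S6306/L_S7927)/(d_S6306/d_S7927)² = 3.636/(0.500)² = 14.54.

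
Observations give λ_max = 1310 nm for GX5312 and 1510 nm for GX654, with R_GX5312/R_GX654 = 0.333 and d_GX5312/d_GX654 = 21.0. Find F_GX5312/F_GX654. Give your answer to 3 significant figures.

Wien's law: T_GX5312/T_GX654 = λ_GX654/λ_GX5312 = 1510/1310 = 1.153.
L_GX5312/L_GX654 = (R_GX5312/R_GX654)²(T_GX5312/T_GX654)⁴ = (0.333)²(1.153)⁴ = 0.1958.
F_GX5312/F_GX654 = (L_GX5312/L_GX654)/(d_GX5312/d_GX654)² = 0.1958/(21.0)² = 4.439×10^-4.

4.44×10^-4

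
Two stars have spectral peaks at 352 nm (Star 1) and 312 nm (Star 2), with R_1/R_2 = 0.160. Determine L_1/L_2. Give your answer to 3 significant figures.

0.0158

Wien's law gives T ∝ 1/λ_max, so T_1/T_2 = λ_2/λ_1 = 312/352 = 0.8864.
Then L ∝ R²T⁴ gives L_1/L_2 = (0.160)² × (0.8864)⁴ = 0.02560 × 0.6172 = 0.01580.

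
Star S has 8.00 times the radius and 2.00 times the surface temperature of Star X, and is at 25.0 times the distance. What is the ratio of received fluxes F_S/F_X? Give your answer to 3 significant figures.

L_S/L_X = (R_S/R_X)²(T_S/T_X)⁴ = (8.00)² × (2.00)⁴ = 1024.
F_S/F_X = (L_S/L_X)/(d_S/d_X)² = 1024 / (25.0)² = 1.638.

1.64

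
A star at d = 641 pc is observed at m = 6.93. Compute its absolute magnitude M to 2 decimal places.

M = m − 5 log₁₀(d/10 pc) = 6.93 − 5 log₁₀(641/10)
  = 6.93 − 5 × 1.807 = 6.93 − 9.03 = -2.10.

-2.10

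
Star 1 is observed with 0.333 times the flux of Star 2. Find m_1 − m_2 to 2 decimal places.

1.19

m_1 − m_2 = −2.5 log₁₀(F_1/F_2) = −2.5 log₁₀(0.333) = −2.5 × (-0.478) = 1.194.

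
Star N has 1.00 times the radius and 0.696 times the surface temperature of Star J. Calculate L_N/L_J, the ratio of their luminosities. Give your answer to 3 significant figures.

From the Stefan–Boltzmann law, L ∝ R²T⁴, so
L_N/L_J = (R_N/R_J)² (T_N/T_J)⁴ = (1.00)² × (0.696)⁴ = 1.000 × 0.2347 = 0.2347.

0.235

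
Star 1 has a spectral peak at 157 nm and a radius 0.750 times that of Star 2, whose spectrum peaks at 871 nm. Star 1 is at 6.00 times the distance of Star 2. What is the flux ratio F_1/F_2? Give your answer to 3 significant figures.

14.8

Wien's law: T_1/T_2 = λ_2/λ_1 = 871/157 = 5.548.
L_1/L_2 = (R_1/R_2)²(T_1/T_2)⁴ = (0.750)²(5.548)⁴ = 532.8.
F_1/F_2 = (L_1/L_2)/(d_1/d_2)² = 532.8/(6.00)² = 14.80.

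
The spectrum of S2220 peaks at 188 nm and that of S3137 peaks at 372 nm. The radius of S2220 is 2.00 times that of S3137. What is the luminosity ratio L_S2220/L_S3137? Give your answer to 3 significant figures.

61.3

Wien's law gives T ∝ 1/λ_max, so T_S2220/T_S3137 = λ_S3137/λ_S2220 = 372/188 = 1.979.
Then L ∝ R²T⁴ gives L_S2220/L_S3137 = (2.00)² × (1.979)⁴ = 4.000 × 15.33 = 61.32.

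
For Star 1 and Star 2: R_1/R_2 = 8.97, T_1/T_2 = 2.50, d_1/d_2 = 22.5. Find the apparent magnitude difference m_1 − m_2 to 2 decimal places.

-1.98

L_1/L_2 = (8.97)²(2.50)⁴ = 3143.
F_1/F_2 = (L_1/L_2)/(d_1/d_2)² = 3143/506.2 = 6.208.
m_1 − m_2 = −2.5 log₁₀(6.208) = -1.98.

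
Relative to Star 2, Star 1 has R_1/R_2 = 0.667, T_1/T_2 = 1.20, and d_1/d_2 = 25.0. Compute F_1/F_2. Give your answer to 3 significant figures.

L_1/L_2 = (R_1/R_2)²(T_1/T_2)⁴ = (0.667)² × (1.20)⁴ = 0.9225.
F_1/F_2 = (L_1/L_2)/(d_1/d_2)² = 0.9225 / (25.0)² = 0.001476.

0.00148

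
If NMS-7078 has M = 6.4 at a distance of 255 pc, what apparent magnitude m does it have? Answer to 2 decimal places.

m = M + 5 log₁₀(d/10 pc) = 6.4 + 5 log₁₀(255/10)
  = 6.4 + 5 × 1.407 = 6.4 + 7.03 = 13.43.

13.43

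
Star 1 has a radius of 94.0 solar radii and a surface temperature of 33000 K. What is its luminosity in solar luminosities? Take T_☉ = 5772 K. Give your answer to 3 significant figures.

L/L_☉ = (R/R_☉)² (T/T_☉)⁴ = (94.0)² × (33000/5772)⁴
       = 8836 × (5.717)⁴ = 8836 × 1068 = 9.441×10^6.

9.44×10^6 solar luminosities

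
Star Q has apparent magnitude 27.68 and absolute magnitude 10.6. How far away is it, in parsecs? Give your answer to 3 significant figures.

2.61×10^4 pc

m − M = 5 log₁₀(d/10 pc)
27.68 − (10.6) = 17.08 = 5 log₁₀(d/10)
d = 10 × 10^(17.08/5) = 10 × 10^3.416 = 2.606×10^4 pc.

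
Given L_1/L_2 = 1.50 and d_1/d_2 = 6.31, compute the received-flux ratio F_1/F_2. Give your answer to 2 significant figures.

F = L/(4πd²), so F_1/F_2 = (L_1/L_2) / (d_1/d_2)²
= 1.50 / (6.31)² = 1.50 / 39.82 = 0.03767.

0.038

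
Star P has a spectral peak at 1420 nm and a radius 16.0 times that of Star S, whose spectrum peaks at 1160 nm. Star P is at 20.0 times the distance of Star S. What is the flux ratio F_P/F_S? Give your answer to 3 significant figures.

Wien's law: T_P/T_S = λ_S/λ_P = 1160/1420 = 0.8169.
L_P/L_S = (R_P/R_S)²(T_P/T_S)⁴ = (16.0)²(0.8169)⁴ = 114.0.
F_P/F_S = (L_P/L_S)/(d_P/d_S)² = 114.0/(20.0)² = 0.2850.

0.285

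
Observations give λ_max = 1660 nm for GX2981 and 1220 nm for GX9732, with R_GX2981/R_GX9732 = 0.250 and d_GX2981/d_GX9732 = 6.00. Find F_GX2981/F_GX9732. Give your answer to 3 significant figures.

5.07×10^-4

Wien's law: T_GX2981/T_GX9732 = λ_GX9732/λ_GX2981 = 1220/1660 = 0.7349.
L_GX2981/L_GX9732 = (R_GX2981/R_GX9732)²(T_GX2981/T_GX9732)⁴ = (0.250)²(0.7349)⁴ = 0.01823.
F_GX2981/F_GX9732 = (L_GX2981/L_GX9732)/(d_GX2981/d_GX9732)² = 0.01823/(6.00)² = 5.065×10^-4.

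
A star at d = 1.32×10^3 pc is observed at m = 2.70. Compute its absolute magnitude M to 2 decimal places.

M = m − 5 log₁₀(d/10 pc) = 2.70 − 5 log₁₀(1.32×10^3/10)
  = 2.70 − 5 × 2.121 = 2.70 − 10.60 = -7.90.

-7.90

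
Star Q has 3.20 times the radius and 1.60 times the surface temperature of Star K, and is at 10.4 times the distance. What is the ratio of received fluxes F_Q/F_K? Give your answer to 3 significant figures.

L_Q/L_K = (R_Q/R_K)²(T_Q/T_K)⁴ = (3.20)² × (1.60)⁴ = 67.11.
F_Q/F_K = (L_Q/L_K)/(d_Q/d_K)² = 67.11 / (10.4)² = 0.6205.

0.620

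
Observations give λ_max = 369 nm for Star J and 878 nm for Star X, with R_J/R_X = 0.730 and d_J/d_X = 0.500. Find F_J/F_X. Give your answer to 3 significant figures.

68.3

Wien's law: T_J/T_X = λ_X/λ_J = 878/369 = 2.379.
L_J/L_X = (R_J/R_X)²(T_J/T_X)⁴ = (0.730)²(2.379)⁴ = 17.08.
F_J/F_X = (L_J/L_X)/(d_J/d_X)² = 17.08/(0.500)² = 68.32.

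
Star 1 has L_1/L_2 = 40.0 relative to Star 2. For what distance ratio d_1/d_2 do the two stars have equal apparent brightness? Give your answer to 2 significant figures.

Equal flux requires L_1/d_1² = L_2/d_2², so d_1/d_2 = √(L_1/L_2)
= √(40.0) = 6.325.

6.3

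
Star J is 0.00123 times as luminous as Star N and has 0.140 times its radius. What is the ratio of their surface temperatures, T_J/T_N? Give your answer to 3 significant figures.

0.501

L ∝ R²T⁴ gives T ∝ (L/R²)^(1/4), so
T_J/T_N = (0.00123 / 0.140²)^(1/4) = (0.06276)^(1/4) = 0.5005.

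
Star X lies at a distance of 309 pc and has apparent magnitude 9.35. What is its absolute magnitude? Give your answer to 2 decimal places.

M = m − 5 log₁₀(d/10 pc) = 9.35 − 5 log₁₀(309/10)
  = 9.35 − 5 × 1.490 = 9.35 − 7.45 = 1.90.

1.90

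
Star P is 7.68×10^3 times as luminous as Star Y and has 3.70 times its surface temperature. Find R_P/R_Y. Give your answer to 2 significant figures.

6.4

L ∝ R²T⁴ gives R ∝ √L / T², so
R_P/R_Y = √(7.68×10^3) / (3.70)² = 87.64 / 13.69 = 6.401.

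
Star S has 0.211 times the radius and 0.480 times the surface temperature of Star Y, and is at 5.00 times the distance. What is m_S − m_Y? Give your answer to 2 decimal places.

L_S/L_Y = (0.211)²(0.480)⁴ = 0.002363.
F_S/F_Y = (L_S/L_Y)/(d_S/d_Y)² = 0.002363/25.00 = 9.453×10^-5.
m_S − m_Y = −2.5 log₁₀(9.453×10^-5) = 10.06.

10.06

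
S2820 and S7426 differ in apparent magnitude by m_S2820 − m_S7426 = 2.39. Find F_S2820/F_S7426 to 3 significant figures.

F_S2820/F_S7426 = 10^(−(m_S2820 − m_S7426)/2.5) = 10^(-2.39/2.5) = 10^-0.956 = 0.1107.

0.111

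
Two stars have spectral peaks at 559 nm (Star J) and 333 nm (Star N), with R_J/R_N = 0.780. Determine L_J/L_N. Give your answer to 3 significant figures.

0.0766

Wien's law gives T ∝ 1/λ_max, so T_J/T_N = λ_N/λ_J = 333/559 = 0.5957.
Then L ∝ R²T⁴ gives L_J/L_N = (0.780)² × (0.5957)⁴ = 0.6084 × 0.1259 = 0.07662.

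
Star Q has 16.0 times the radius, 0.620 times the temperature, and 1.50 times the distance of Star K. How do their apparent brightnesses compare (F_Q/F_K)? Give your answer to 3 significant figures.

L_Q/L_K = (R_Q/R_K)²(T_Q/T_K)⁴ = (16.0)² × (0.620)⁴ = 37.83.
F_Q/F_K = (L_Q/L_K)/(d_Q/d_K)² = 37.83 / (1.50)² = 16.81.

16.8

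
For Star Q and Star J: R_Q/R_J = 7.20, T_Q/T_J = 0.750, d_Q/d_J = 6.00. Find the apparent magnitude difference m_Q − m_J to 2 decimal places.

L_Q/L_J = (7.20)²(0.750)⁴ = 16.40.
F_Q/F_J = (L_Q/L_J)/(d_Q/d_J)² = 16.40/36.00 = 0.4556.
m_Q − m_J = −2.5 log₁₀(0.4556) = 0.85.

0.85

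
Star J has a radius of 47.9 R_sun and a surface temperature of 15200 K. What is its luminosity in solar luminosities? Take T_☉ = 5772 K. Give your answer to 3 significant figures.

1.10×10^5 solar luminosities

L/L_☉ = (R/R_☉)² (T/T_☉)⁴ = (47.9)² × (15200/5772)⁴
       = 2294 × (2.633)⁴ = 2294 × 48.09 = 1.103×10^5.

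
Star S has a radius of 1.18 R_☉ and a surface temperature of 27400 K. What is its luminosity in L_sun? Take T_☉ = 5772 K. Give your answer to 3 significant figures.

L/L_☉ = (R/R_☉)² (T/T_☉)⁴ = (1.18)² × (27400/5772)⁴
       = 1.392 × (4.747)⁴ = 1.392 × 507.8 = 707.1.

707 L_sun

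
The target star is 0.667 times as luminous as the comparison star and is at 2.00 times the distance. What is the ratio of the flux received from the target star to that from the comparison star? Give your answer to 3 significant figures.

F = L/(4πd²), so F_t/F_c = (L_t/L_c) / (d_t/d_c)²
= 0.667 / (2.00)² = 0.667 / 4.000 = 0.1668.

0.167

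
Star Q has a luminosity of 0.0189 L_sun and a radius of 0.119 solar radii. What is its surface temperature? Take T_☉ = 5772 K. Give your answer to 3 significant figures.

T/T_☉ = (L/L_☉)^(1/4) / (R/R_☉)^(1/2)
T = 5772 × (0.0189)^(1/4) / √(0.119) = 5772 × 0.3708 / 0.3450 = 6204 K.

6.20×10^3 K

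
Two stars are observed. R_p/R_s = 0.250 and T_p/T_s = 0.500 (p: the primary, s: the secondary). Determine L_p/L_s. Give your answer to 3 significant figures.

0.00391

From the Stefan–Boltzmann law, L ∝ R²T⁴, so
L_p/L_s = (R_p/R_s)² (T_p/T_s)⁴ = (0.250)² × (0.500)⁴ = 0.06250 × 0.06250 = 0.003906.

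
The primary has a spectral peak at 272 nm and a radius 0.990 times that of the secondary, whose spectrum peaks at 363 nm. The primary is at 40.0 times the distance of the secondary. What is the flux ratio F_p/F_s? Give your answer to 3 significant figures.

0.00194

Wien's law: T_p/T_s = λ_s/λ_p = 363/272 = 1.335.
L_p/L_s = (R_p/R_s)²(T_p/T_s)⁴ = (0.990)²(1.335)⁴ = 3.109.
F_p/F_s = (L_p/L_s)/(d_p/d_s)² = 3.109/(40.0)² = 0.001943.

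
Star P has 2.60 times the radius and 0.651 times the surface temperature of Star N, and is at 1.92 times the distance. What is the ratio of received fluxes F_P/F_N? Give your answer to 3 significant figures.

L_P/L_N = (R_P/R_N)²(T_P/T_N)⁴ = (2.60)² × (0.651)⁴ = 1.214.
F_P/F_N = (L_P/L_N)/(d_P/d_N)² = 1.214 / (1.92)² = 0.3294.

0.329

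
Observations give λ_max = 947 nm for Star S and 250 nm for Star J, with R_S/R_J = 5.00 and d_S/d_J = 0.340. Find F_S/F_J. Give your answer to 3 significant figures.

Wien's law: T_S/T_J = λ_J/λ_S = 250/947 = 0.2640.
L_S/L_J = (R_S/R_J)²(T_S/T_J)⁴ = (5.00)²(0.2640)⁴ = 0.1214.
F_S/F_J = (L_S/L_J)/(d_S/d_J)² = 0.1214/(0.340)² = 1.050.

1.05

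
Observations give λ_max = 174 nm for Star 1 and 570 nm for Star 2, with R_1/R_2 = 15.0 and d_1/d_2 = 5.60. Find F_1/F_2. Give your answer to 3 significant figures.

826

Wien's law: T_1/T_2 = λ_2/λ_1 = 570/174 = 3.276.
L_1/L_2 = (R_1/R_2)²(T_1/T_2)⁴ = (15.0)²(3.276)⁴ = 2.591×10^4.
F_1/F_2 = (L_1/L_2)/(d_1/d_2)² = 2.591×10^4/(5.60)² = 826.2.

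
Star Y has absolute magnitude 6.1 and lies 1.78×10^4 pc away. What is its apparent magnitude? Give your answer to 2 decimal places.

m = M + 5 log₁₀(d/10 pc) = 6.1 + 5 log₁₀(1.78×10^4/10)
  = 6.1 + 5 × 3.250 = 6.1 + 16.25 = 22.35.

22.35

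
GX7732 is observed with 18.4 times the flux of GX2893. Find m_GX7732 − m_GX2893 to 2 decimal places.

m_GX7732 − m_GX2893 = −2.5 log₁₀(F_GX7732/F_GX2893) = −2.5 log₁₀(18.4) = −2.5 × (1.265) = -3.162.

-3.16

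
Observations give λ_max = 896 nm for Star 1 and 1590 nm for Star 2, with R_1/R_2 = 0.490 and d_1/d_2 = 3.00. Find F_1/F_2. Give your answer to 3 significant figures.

0.265

Wien's law: T_1/T_2 = λ_2/λ_1 = 1590/896 = 1.775.
L_1/L_2 = (R_1/R_2)²(T_1/T_2)⁴ = (0.490)²(1.775)⁴ = 2.381.
F_1/F_2 = (L_1/L_2)/(d_1/d_2)² = 2.381/(3.00)² = 0.2645.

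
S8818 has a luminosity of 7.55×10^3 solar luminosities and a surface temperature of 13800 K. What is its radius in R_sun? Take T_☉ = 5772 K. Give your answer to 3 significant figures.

15.2 R_sun

R/R_☉ = √(L/L_☉) / (T/T_☉)² = √(7.55×10^3) / (2.391)²
       = 86.89 / 5.716 = 15.20.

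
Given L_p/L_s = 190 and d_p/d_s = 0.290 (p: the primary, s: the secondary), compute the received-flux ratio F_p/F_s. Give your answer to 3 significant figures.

F = L/(4πd²), so F_p/F_s = (L_p/L_s) / (d_p/d_s)²
= 190 / (0.290)² = 190 / 0.08410 = 2259.

2.26×10^3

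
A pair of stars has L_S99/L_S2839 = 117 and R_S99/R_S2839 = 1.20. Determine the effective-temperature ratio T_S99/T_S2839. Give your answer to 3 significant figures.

3.00

L ∝ R²T⁴ gives T ∝ (L/R²)^(1/4), so
T_S99/T_S2839 = (117 / 1.20²)^(1/4) = (81.25)^(1/4) = 3.002.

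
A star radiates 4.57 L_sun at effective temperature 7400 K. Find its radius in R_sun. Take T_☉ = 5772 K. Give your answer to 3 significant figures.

1.30 R_sun

R/R_☉ = √(L/L_☉) / (T/T_☉)² = √(4.57) / (1.282)²
       = 2.138 / 1.644 = 1.301.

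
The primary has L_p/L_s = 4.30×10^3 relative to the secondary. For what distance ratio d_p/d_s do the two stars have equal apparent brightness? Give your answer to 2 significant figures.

66

Equal flux requires L_p/d_p² = L_s/d_s², so d_p/d_s = √(L_p/L_s)
= √(4.30×10^3) = 65.57.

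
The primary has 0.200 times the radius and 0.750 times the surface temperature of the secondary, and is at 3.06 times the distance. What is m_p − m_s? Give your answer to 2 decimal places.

L_p/L_s = (0.200)²(0.750)⁴ = 0.01266.
F_p/F_s = (L_p/L_s)/(d_p/d_s)² = 0.01266/9.364 = 0.001352.
m_p − m_s = −2.5 log₁₀(0.001352) = 7.17.

7.17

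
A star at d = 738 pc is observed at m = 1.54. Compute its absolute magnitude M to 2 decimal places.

-7.80

M = m − 5 log₁₀(d/10 pc) = 1.54 − 5 log₁₀(738/10)
  = 1.54 − 5 × 1.868 = 1.54 − 9.34 = -7.80.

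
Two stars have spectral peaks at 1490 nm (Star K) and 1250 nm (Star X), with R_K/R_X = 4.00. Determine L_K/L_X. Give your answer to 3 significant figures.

Wien's law gives T ∝ 1/λ_max, so T_K/T_X = λ_X/λ_K = 1250/1490 = 0.8389.
Then L ∝ R²T⁴ gives L_K/L_X = (4.00)² × (0.8389)⁴ = 16.00 × 0.4953 = 7.925.

7.93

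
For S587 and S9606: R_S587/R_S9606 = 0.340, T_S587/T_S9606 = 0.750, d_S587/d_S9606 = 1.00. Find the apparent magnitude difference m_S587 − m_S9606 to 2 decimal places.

3.59

L_S587/L_S9606 = (0.340)²(0.750)⁴ = 0.03658.
F_S587/F_S9606 = (L_S587/L_S9606)/(d_S587/d_S9606)² = 0.03658/1.000 = 0.03658.
m_S587 − m_S9606 = −2.5 log₁₀(0.03658) = 3.59.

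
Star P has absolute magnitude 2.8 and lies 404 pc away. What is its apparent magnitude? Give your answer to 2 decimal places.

10.83

m = M + 5 log₁₀(d/10 pc) = 2.8 + 5 log₁₀(404/10)
  = 2.8 + 5 × 1.606 = 2.8 + 8.03 = 10.83.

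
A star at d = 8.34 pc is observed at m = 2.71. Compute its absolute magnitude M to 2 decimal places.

M = m − 5 log₁₀(d/10 pc) = 2.71 − 5 log₁₀(8.34/10)
  = 2.71 − 5 × -0.079 = 2.71 − -0.39 = 3.10.

3.10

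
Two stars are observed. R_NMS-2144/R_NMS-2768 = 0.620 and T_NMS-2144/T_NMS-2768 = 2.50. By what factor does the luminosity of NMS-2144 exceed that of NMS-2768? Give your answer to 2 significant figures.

15

From the Stefan–Boltzmann law, L ∝ R²T⁴, so
L_NMS-2144/L_NMS-2768 = (R_NMS-2144/R_NMS-2768)² (T_NMS-2144/T_NMS-2768)⁴ = (0.620)² × (2.50)⁴ = 0.3844 × 39.06 = 15.02.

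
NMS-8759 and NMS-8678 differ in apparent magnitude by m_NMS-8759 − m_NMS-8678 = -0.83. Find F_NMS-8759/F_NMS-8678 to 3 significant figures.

2.15

F_NMS-8759/F_NMS-8678 = 10^(−(m_NMS-8759 − m_NMS-8678)/2.5) = 10^(0.83/2.5) = 10^0.332 = 2.148.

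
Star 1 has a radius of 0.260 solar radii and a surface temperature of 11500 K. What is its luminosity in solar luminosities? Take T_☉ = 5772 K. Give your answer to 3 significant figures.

L/L_☉ = (R/R_☉)² (T/T_☉)⁴ = (0.260)² × (11500/5772)⁴
       = 0.06760 × (1.992)⁴ = 0.06760 × 15.76 = 1.065.

1.07 solar luminosities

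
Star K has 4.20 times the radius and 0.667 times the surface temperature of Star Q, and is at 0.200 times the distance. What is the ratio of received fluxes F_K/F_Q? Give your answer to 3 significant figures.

87.3

L_K/L_Q = (R_K/R_Q)²(T_K/T_Q)⁴ = (4.20)² × (0.667)⁴ = 3.491.
F_K/F_Q = (L_K/L_Q)/(d_K/d_Q)² = 3.491 / (0.200)² = 87.29.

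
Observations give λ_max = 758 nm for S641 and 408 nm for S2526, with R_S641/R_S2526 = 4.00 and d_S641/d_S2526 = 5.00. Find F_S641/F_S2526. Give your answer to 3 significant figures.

0.0537

Wien's law: T_S641/T_S2526 = λ_S2526/λ_S641 = 408/758 = 0.5383.
L_S641/L_S2526 = (R_S641/R_S2526)²(T_S641/T_S2526)⁴ = (4.00)²(0.5383)⁴ = 1.343.
F_S641/F_S2526 = (L_S641/L_S2526)/(d_S641/d_S2526)² = 1.343/(5.00)² = 0.05372.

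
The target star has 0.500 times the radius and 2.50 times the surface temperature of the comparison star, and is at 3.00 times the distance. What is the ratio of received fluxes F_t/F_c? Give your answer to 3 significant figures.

L_t/L_c = (R_t/R_c)²(T_t/T_c)⁴ = (0.500)² × (2.50)⁴ = 9.766.
F_t/F_c = (L_t/L_c)/(d_t/d_c)² = 9.766 / (3.00)² = 1.085.

1.09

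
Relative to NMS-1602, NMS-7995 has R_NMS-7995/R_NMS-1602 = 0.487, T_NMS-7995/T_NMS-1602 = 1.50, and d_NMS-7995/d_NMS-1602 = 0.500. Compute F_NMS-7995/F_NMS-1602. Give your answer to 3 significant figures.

L_NMS-7995/L_NMS-1602 = (R_NMS-7995/R_NMS-1602)²(T_NMS-7995/T_NMS-1602)⁴ = (0.487)² × (1.50)⁴ = 1.201.
F_NMS-7995/F_NMS-1602 = (L_NMS-7995/L_NMS-1602)/(d_NMS-7995/d_NMS-1602)² = 1.201 / (0.500)² = 4.803.

4.80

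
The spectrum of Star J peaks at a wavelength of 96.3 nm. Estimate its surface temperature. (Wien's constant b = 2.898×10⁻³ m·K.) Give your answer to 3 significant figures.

T = b/λ_max = 2.898×10⁻³ / (96.3×10⁻⁹) = 3.009×10^4 K.

3.01×10^4 K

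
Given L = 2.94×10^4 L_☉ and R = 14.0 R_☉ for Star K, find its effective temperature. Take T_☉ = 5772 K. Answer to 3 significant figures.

2.02×10^4 K

T/T_☉ = (L/L_☉)^(1/4) / (R/R_☉)^(1/2)
T = 5772 × (2.94×10^4)^(1/4) / √(14.0) = 5772 × 13.09 / 3.742 = 2.020×10^4 K.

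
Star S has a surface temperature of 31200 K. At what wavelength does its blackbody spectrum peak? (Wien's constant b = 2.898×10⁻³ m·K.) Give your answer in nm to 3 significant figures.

λ_max = b/T = 2.898×10⁻³ / 31200 = 9.29×10^-8 m = 92.88 nm.

92.9 nm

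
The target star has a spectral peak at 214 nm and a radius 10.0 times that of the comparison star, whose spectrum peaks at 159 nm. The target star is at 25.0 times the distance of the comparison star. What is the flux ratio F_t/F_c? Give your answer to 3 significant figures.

Wien's law: T_t/T_c = λ_c/λ_t = 159/214 = 0.7430.
L_t/L_c = (R_t/R_c)²(T_t/T_c)⁴ = (10.0)²(0.7430)⁴ = 30.47.
F_t/F_c = (L_t/L_c)/(d_t/d_c)² = 30.47/(25.0)² = 0.04876.

0.0488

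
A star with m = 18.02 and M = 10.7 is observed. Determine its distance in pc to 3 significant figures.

m − M = 5 log₁₀(d/10 pc)
18.02 − (10.7) = 7.32 = 5 log₁₀(d/10)
d = 10 × 10^(7.32/5) = 10 × 10^1.464 = 291.1 pc.

291 pc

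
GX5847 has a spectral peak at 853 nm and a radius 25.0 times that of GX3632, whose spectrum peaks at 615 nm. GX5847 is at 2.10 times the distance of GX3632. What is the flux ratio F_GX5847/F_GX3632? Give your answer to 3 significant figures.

Wien's law: T_GX5847/T_GX3632 = λ_GX3632/λ_GX5847 = 615/853 = 0.7210.
L_GX5847/L_GX3632 = (R_GX5847/R_GX3632)²(T_GX5847/T_GX3632)⁴ = (25.0)²(0.7210)⁴ = 168.9.
F_GX5847/F_GX3632 = (L_GX5847/L_GX3632)/(d_GX5847/d_GX3632)² = 168.9/(2.10)² = 38.30.

38.3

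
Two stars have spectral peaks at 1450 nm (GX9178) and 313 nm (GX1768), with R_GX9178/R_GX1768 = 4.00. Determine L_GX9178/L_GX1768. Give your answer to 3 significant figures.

Wien's law gives T ∝ 1/λ_max, so T_GX9178/T_GX1768 = λ_GX1768/λ_GX9178 = 313/1450 = 0.2159.
Then L ∝ R²T⁴ gives L_GX9178/L_GX1768 = (4.00)² × (0.2159)⁴ = 16.00 × 0.002171 = 0.03474.

0.0347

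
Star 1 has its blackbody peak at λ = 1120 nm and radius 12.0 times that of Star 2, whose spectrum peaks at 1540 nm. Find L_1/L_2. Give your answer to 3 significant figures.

Wien's law gives T ∝ 1/λ_max, so T_1/T_2 = λ_2/λ_1 = 1540/1120 = 1.375.
Then L ∝ R²T⁴ gives L_1/L_2 = (12.0)² × (1.375)⁴ = 144.0 × 3.574 = 514.7.

515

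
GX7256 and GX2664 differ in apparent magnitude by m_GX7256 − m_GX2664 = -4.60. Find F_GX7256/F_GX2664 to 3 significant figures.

69.2

F_GX7256/F_GX2664 = 10^(−(m_GX7256 − m_GX2664)/2.5) = 10^(4.60/2.5) = 10^1.840 = 69.18.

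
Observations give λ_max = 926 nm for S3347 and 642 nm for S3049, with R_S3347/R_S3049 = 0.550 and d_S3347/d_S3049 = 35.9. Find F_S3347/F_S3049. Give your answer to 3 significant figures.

Wien's law: T_S3347/T_S3049 = λ_S3049/λ_S3347 = 642/926 = 0.6933.
L_S3347/L_S3049 = (R_S3347/R_S3049)²(T_S3347/T_S3049)⁴ = (0.550)²(0.6933)⁴ = 0.06989.
F_S3347/F_S3049 = (L_S3347/L_S3049)/(d_S3347/d_S3049)² = 0.06989/(35.9)² = 5.423×10^-5.

5.42×10^-5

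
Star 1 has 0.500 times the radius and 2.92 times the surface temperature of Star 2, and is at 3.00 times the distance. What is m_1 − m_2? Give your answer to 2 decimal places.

L_1/L_2 = (0.500)²(2.92)⁴ = 18.17.
F_1/F_2 = (L_1/L_2)/(d_1/d_2)² = 18.17/9.000 = 2.019.
m_1 − m_2 = −2.5 log₁₀(2.019) = -0.76.

-0.76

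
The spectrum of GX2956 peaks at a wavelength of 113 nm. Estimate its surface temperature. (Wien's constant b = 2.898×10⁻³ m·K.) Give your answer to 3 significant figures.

2.56×10^4 K

T = b/λ_max = 2.898×10⁻³ / (113×10⁻⁹) = 2.565×10^4 K.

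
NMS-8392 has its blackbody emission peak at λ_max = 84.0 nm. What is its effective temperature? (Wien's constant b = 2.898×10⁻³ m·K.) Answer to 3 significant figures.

T = b/λ_max = 2.898×10⁻³ / (84.0×10⁻⁹) = 3.450×10^4 K.

3.45×10^4 K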